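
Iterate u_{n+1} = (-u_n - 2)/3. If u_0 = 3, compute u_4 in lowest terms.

-37/81

u_1 = (-3 - 2)/3 = -5/3.
u_2 = (-(-5/3) - 2)/3 = -1/9.
u_3 = (-(-1/9) - 2)/3 = -17/27.
u_4 = (-(-17/27) - 2)/3 = -37/81.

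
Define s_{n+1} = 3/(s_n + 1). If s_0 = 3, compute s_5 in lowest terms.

120/97

s_1 = 3/(3 + 1) = 3/4.
s_2 = 3/(3/4 + 1) = 12/7.
s_3 = 3/(12/7 + 1) = 21/19.
s_4 = 3/(21/19 + 1) = 57/40.
s_5 = 3/(57/40 + 1) = 120/97.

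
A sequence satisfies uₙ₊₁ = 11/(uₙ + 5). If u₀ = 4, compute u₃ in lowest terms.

616/379

u₁ = 11/(4 + 5) = 11/9.
u₂ = 11/(11/9 + 5) = 99/56.
u₃ = 11/(99/56 + 5) = 616/379.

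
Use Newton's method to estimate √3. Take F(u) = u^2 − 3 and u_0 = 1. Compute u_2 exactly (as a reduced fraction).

7/4

F'(u) = 2u.
F(1) = −2, F'(1) = 2, so u_1 = 1 − (−2)/2 = 2.
F(2) = 1, F'(2) = 4, so u_2 = 2 − 1/4 = 7/4.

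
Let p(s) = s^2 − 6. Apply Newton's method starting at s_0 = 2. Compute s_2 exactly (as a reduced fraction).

p'(s) = 2s.
p(2) = −2, p'(2) = 4, so s_1 = 2 − (−2)/4 = 5/2.
p(5/2) = 1/4, p'(5/2) = 5, so s_2 = (5/2) − (1/4)/5 = 49/20.

49/20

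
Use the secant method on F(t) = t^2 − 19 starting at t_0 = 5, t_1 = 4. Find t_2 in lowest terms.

13/3

F(5) = 6, F(4) = −3. t_2 = 4 − (−3)·(4 − 5)/((−3) − 6) = 13/3.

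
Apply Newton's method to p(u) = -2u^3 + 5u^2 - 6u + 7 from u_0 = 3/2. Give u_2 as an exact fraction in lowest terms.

60113/31482

p'(u) = -6u^2 + 10u - 6.
p(3/2) = 5/2, p'(3/2) = -9/2, so u_1 = (3/2) - (5/2)/(-9/2) = 37/18.
p(37/18) = -1150/729, p'(37/18) = -583/54, so u_2 = (37/18) - (-1150/729)/(-583/54) = 60113/31482.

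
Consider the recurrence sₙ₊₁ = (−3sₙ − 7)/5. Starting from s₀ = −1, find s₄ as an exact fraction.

−557/625

s₁ = (−3·(−1) − 7)/5 = −4/5.
s₂ = (−3·(−4/5) − 7)/5 = −23/25.
s₃ = (−3·(−23/25) − 7)/5 = −106/125.
s₄ = (−3·(−106/125) − 7)/5 = −557/625.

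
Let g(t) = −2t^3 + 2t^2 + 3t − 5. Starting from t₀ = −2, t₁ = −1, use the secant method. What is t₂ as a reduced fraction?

−21/17

g(−2) = 13, g(−1) = −4. t₂ = (−1) − (−4)·((−1) − (−2))/((−4) − 13) = −21/17.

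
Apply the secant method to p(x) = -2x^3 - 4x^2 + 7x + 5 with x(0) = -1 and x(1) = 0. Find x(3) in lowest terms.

-405/697

p(-1) = -4, p(0) = 5. x(2) = 0 - 5·(0 - (-1))/(5 - (-4)) = -5/9.
p(0) = 5, p(-5/9) = 160/729. x(3) = (-5/9) - (160/729)·((-5/9) - 0)/((160/729) - 5) = -405/697.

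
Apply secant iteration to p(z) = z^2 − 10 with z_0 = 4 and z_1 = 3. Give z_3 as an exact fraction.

p(4) = 6, p(3) = −1. z_2 = 3 − (−1)·(3 − 4)/((−1) − 6) = 22/7.
p(3) = −1, p(22/7) = −6/49. z_3 = (22/7) − (−6/49)·((22/7) − 3)/((−6/49) − (−1)) = 136/43.

136/43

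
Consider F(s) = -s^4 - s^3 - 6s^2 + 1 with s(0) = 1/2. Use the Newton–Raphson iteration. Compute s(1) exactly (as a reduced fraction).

F'(s) = -4s^3 - 3s^2 - 12s.
F(1/2) = -11/16, F'(1/2) = -29/4, so s(1) = (1/2) - (-11/16)/(-29/4) = 47/116.

47/116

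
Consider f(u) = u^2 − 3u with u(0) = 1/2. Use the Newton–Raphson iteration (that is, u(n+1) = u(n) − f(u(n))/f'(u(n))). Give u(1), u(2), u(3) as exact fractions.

f'(u) = 2u − 3.
f(1/2) = −5/4, f'(1/2) = −2, so u(1) = (1/2) − (−5/4)/(−2) = −1/8.
f(−1/8) = 25/64, f'(−1/8) = −13/4, so u(2) = (−1/8) − (25/64)/(−13/4) = −1/208.
f(−1/208) = 625/43264, f'(−1/208) = −313/104, so u(3) = (−1/208) − (625/43264)/(−313/104) = −1/130208.

u(1) = −1/8, u(2) = −1/208, u(3) = −1/130208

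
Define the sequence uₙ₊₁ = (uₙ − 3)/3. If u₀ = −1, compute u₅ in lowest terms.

u₁ = ((−1) − 3)/3 = −4/3.
u₂ = ((−4/3) − 3)/3 = −13/9.
u₃ = ((−13/9) − 3)/3 = −40/27.
u₄ = ((−40/27) − 3)/3 = −121/81.
u₅ = ((−121/81) − 3)/3 = −364/243.

−364/243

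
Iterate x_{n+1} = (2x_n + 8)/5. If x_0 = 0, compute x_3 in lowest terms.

x_1 = (2·0 + 8)/5 = 8/5.
x_2 = (2·(8/5) + 8)/5 = 56/25.
x_3 = (2·(56/25) + 8)/5 = 312/125.

312/125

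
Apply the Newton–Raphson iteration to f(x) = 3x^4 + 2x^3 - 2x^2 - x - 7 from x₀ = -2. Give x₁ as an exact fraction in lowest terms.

-111/65

f'(x) = 12x^3 + 6x^2 - 4x - 1.
f(-2) = 19, f'(-2) = -65, so x₁ = (-2) - 19/(-65) = -111/65.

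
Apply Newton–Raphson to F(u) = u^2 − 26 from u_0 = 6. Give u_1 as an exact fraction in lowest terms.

F'(u) = 2u.
F(6) = 10, F'(6) = 12, so u_1 = 6 − 10/12 = 31/6.

31/6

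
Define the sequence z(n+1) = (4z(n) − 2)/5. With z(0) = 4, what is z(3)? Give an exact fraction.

134/125

z(1) = (4·4 − 2)/5 = 14/5.
z(2) = (4·(14/5) − 2)/5 = 46/25.
z(3) = (4·(46/25) − 2)/5 = 134/125.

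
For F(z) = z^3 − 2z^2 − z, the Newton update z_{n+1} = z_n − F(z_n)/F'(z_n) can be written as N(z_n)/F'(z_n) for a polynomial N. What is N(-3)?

F'(z) = 3z^2 − 4z − 1.
N(z) = z·F'(z) − F(z) = z·(3z^2 − 4z − 1) − (z^3 − 2z^2 − z) = 2z^3 − 2z^2.
N(-3) = −72.

−72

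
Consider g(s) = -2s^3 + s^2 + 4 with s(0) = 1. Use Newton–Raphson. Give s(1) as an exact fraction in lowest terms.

g'(s) = -6s^2 + 2s.
g(1) = 3, g'(1) = -4, so s(1) = 1 - 3/(-4) = 7/4.

7/4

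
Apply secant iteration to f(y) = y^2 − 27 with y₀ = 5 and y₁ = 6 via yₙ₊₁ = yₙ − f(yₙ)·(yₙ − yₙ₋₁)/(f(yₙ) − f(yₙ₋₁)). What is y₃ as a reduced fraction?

f(5) = −2, f(6) = 9. y₂ = 6 − 9·(6 − 5)/(9 − (−2)) = 57/11.
f(6) = 9, f(57/11) = −18/121. y₃ = (57/11) − (−18/121)·((57/11) − 6)/((−18/121) − 9) = 213/41.

213/41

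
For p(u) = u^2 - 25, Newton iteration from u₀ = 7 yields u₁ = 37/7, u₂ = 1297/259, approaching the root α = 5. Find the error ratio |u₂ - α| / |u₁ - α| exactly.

u₁ - α = 37/7 - 5 = 2/7, so |u₁ - α| = 2/7.
u₂ - α = 1297/259 - 5 = 2/259, so |u₂ - α| = 2/259.
Ratio = (2/259) / (2/7) = 1/37.

1/37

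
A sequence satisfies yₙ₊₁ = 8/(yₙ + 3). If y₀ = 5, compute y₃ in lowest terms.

8/5

y₁ = 8/(5 + 3) = 1.
y₂ = 8/(1 + 3) = 2.
y₃ = 8/(2 + 3) = 8/5.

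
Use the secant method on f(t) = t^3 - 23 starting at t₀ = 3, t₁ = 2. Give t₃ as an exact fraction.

f(3) = 4, f(2) = -15. t₂ = 2 - (-15)·(2 - 3)/((-15) - 4) = 53/19.
f(2) = -15, f(53/19) = -8880/6859. t₃ = (53/19) - (-8880/6859)·((53/19) - 2)/((-8880/6859) - (-15)) = 5983/2089.

5983/2089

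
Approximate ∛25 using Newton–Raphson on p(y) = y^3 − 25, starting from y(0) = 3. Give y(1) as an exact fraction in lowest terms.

79/27

p'(y) = 3y^2.
p(3) = 2, p'(3) = 27, so y(1) = 3 − 2/27 = 79/27.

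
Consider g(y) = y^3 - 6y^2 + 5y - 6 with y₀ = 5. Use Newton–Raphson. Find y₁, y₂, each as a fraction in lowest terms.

g'(y) = 3y^2 - 12y + 5.
g(5) = -6, g'(5) = 20, so y₁ = 5 - (-6)/20 = 53/10.
g(53/10) = 837/1000, g'(53/10) = 2567/100, so y₂ = (53/10) - (837/1000)/(2567/100) = 67607/12835.

y₁ = 53/10, y₂ = 67607/12835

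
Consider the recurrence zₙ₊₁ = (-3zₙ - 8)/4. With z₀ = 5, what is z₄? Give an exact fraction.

z₁ = (-3·5 - 8)/4 = -23/4.
z₂ = (-3·(-23/4) - 8)/4 = 37/16.
z₃ = (-3·(37/16) - 8)/4 = -239/64.
z₄ = (-3·(-239/64) - 8)/4 = 205/256.

205/256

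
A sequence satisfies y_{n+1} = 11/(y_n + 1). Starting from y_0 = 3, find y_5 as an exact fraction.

y_1 = 11/(3 + 1) = 11/4.
y_2 = 11/(11/4 + 1) = 44/15.
y_3 = 11/(44/15 + 1) = 165/59.
y_4 = 11/(165/59 + 1) = 649/224.
y_5 = 11/(649/224 + 1) = 2464/873.

2464/873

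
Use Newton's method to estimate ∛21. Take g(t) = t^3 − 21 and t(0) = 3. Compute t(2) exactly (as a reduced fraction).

g'(t) = 3t^2.
g(3) = 6, g'(3) = 27, so t(1) = 3 − 6/27 = 25/9.
g(25/9) = 316/729, g'(25/9) = 625/27, so t(2) = (25/9) − (316/729)/(625/27) = 46559/16875.

46559/16875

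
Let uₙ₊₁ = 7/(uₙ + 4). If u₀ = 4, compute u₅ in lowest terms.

7847/5968

u₁ = 7/(4 + 4) = 7/8.
u₂ = 7/(7/8 + 4) = 56/39.
u₃ = 7/(56/39 + 4) = 273/212.
u₄ = 7/(273/212 + 4) = 1484/1121.
u₅ = 7/(1484/1121 + 4) = 7847/5968.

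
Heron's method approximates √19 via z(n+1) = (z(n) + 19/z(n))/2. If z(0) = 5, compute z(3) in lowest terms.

z(1) = (5 + 19/5)/2 = 22/5.
z(2) = (22/5 + 19/(22/5))/2 = 959/220.
z(3) = (959/220 + 19/(959/220))/2 = 1839281/421960.

1839281/421960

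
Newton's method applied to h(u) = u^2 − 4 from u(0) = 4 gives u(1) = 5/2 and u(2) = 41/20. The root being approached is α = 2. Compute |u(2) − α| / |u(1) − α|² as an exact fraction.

1/5

u(1) − α = 5/2 − 2 = 1/2, so |u(1) − α| = 1/2.
u(2) − α = 41/20 − 2 = 1/20, so |u(2) − α| = 1/20.
|u(1) − α|² = 1/4.
Ratio = (1/20) / (1/4) = 1/5.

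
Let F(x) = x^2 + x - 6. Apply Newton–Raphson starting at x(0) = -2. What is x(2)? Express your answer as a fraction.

-154/51

F'(x) = 2x + 1.
F(-2) = -4, F'(-2) = -3, so x(1) = (-2) - (-4)/(-3) = -10/3.
F(-10/3) = 16/9, F'(-10/3) = -17/3, so x(2) = (-10/3) - (16/9)/(-17/3) = -154/51.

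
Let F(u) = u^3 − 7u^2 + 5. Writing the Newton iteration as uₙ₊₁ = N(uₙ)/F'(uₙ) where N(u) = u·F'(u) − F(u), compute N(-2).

−49

F'(u) = 3u^2 − 14u.
N(u) = u·F'(u) − F(u) = u·(3u^2 − 14u) − (u^3 − 7u^2 + 5) = 2u^3 − 7u^2 − 5.
N(-2) = −49.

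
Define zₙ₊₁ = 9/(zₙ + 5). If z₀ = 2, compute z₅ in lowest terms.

z₁ = 9/(2 + 5) = 9/7.
z₂ = 9/(9/7 + 5) = 63/44.
z₃ = 9/(63/44 + 5) = 396/283.
z₄ = 9/(396/283 + 5) = 2547/1811.
z₅ = 9/(2547/1811 + 5) = 16299/11602.

16299/11602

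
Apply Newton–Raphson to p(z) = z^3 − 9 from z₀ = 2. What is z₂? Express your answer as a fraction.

23401/11250

p'(z) = 3z^2.
p(2) = −1, p'(2) = 12, so z₁ = 2 − (−1)/12 = 25/12.
p(25/12) = 73/1728, p'(25/12) = 625/48, so z₂ = (25/12) − (73/1728)/(625/48) = 23401/11250.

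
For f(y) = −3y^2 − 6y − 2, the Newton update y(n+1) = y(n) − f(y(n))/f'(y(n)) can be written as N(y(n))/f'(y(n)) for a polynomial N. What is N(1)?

f'(y) = −6y − 6.
N(y) = y·f'(y) − f(y) = y·(−6y − 6) − (−3y^2 − 6y − 2) = −3y^2 + 2.
N(1) = −1.

−1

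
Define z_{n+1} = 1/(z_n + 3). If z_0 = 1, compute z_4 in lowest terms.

43/142

z_1 = 1/(1 + 3) = 1/4.
z_2 = 1/(1/4 + 3) = 4/13.
z_3 = 1/(4/13 + 3) = 13/43.
z_4 = 1/(13/43 + 3) = 43/142.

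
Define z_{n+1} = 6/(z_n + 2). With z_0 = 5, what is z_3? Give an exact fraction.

60/41

z_1 = 6/(5 + 2) = 6/7.
z_2 = 6/(6/7 + 2) = 21/10.
z_3 = 6/(21/10 + 2) = 60/41.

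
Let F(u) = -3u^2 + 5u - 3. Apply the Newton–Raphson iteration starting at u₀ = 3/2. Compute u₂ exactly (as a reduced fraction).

-93/160

F'(u) = -6u + 5.
F(3/2) = -9/4, F'(3/2) = -4, so u₁ = (3/2) - (-9/4)/(-4) = 15/16.
F(15/16) = -243/256, F'(15/16) = -5/8, so u₂ = (15/16) - (-243/256)/(-5/8) = -93/160.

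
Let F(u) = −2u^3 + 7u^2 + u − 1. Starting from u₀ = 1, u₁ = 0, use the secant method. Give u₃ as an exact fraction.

9/19

F(1) = 5, F(0) = −1. u₂ = 0 − (−1)·(0 − 1)/((−1) − 5) = 1/6.
F(0) = −1, F(1/6) = −35/54. u₃ = (1/6) − (−35/54)·((1/6) − 0)/((−35/54) − (−1)) = 9/19.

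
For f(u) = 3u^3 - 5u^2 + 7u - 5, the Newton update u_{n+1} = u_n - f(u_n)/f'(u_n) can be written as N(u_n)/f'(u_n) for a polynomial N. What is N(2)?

33

f'(u) = 9u^2 - 10u + 7.
N(u) = u·f'(u) - f(u) = u·(9u^2 - 10u + 7) - (3u^3 - 5u^2 + 7u - 5) = 6u^3 - 5u^2 + 5.
N(2) = 33.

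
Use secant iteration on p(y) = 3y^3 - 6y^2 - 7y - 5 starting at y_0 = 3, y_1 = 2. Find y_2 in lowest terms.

p(3) = 1, p(2) = -19. y_2 = 2 - (-19)·(2 - 3)/((-19) - 1) = 59/20.

59/20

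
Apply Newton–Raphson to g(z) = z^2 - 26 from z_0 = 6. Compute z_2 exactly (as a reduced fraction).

g'(z) = 2z.
g(6) = 10, g'(6) = 12, so z_1 = 6 - 10/12 = 31/6.
g(31/6) = 25/36, g'(31/6) = 31/3, so z_2 = (31/6) - (25/36)/(31/3) = 1897/372.

1897/372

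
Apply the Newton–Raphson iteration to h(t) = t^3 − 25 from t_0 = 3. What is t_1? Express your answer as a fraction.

h'(t) = 3t^2.
h(3) = 2, h'(3) = 27, so t_1 = 3 − 2/27 = 79/27.

79/27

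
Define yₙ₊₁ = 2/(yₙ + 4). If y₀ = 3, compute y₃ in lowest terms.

30/67

y₁ = 2/(3 + 4) = 2/7.
y₂ = 2/(2/7 + 4) = 7/15.
y₃ = 2/(7/15 + 4) = 30/67.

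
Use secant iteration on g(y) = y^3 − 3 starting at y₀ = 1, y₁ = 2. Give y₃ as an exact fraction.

561/403

g(1) = −2, g(2) = 5. y₂ = 2 − 5·(2 − 1)/(5 − (−2)) = 9/7.
g(2) = 5, g(9/7) = −300/343. y₃ = (9/7) − (−300/343)·((9/7) − 2)/((−300/343) − 5) = 561/403.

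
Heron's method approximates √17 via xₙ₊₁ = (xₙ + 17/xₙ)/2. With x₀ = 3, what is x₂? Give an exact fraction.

x₁ = (3 + 17/3)/2 = 13/3.
x₂ = (13/3 + 17/(13/3))/2 = 161/39.

161/39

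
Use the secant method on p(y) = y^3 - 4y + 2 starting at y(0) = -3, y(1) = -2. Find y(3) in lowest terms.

p(-3) = -13, p(-2) = 2. y(2) = (-2) - 2·((-2) - (-3))/(2 - (-13)) = -32/15.
p(-2) = 2, p(-32/15) = 2782/3375. y(3) = (-32/15) - (2782/3375)·((-32/15) - (-2))/((2782/3375) - 2) = -2209/992.

-2209/992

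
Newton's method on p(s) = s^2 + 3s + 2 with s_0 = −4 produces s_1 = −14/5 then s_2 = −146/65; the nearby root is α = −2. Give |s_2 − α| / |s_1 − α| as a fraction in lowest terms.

s_1 − α = −14/5 − (−2) = −14/5 + 2 = −4/5, so |s_1 − α| = 4/5.
s_2 − α = −146/65 − (−2) = −146/65 + 2 = −16/65, so |s_2 − α| = 16/65.
Ratio = (16/65) / (4/5) = 4/13.

4/13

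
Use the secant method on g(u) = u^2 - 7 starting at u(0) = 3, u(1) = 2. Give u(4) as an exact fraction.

799/302

g(3) = 2, g(2) = -3. u(2) = 2 - (-3)·(2 - 3)/((-3) - 2) = 13/5.
g(2) = -3, g(13/5) = -6/25. u(3) = (13/5) - (-6/25)·((13/5) - 2)/((-6/25) - (-3)) = 61/23.
g(13/5) = -6/25, g(61/23) = 18/529. u(4) = (61/23) - (18/529)·((61/23) - (13/5))/((18/529) - (-6/25)) = 799/302.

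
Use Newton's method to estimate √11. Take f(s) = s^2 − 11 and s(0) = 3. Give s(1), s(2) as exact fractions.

f'(s) = 2s.
f(3) = −2, f'(3) = 6, so s(1) = 3 − (−2)/6 = 10/3.
f(10/3) = 1/9, f'(10/3) = 20/3, so s(2) = (10/3) − (1/9)/(20/3) = 199/60.

s(1) = 10/3, s(2) = 199/60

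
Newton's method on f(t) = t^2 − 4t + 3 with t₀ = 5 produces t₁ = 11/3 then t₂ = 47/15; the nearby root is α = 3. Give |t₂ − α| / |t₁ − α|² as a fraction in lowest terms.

t₁ − α = 11/3 − 3 = 2/3, so |t₁ − α| = 2/3.
t₂ − α = 47/15 − 3 = 2/15, so |t₂ − α| = 2/15.
|t₁ − α|² = 4/9.
Ratio = (2/15) / (4/9) = 3/10.

3/10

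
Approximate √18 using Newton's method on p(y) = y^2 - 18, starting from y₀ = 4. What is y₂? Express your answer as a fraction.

p'(y) = 2y.
p(4) = -2, p'(4) = 8, so y₁ = 4 - (-2)/8 = 17/4.
p(17/4) = 1/16, p'(17/4) = 17/2, so y₂ = (17/4) - (1/16)/(17/2) = 577/136.

577/136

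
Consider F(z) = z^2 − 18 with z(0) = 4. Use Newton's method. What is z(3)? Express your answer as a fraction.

F'(z) = 2z.
F(4) = −2, F'(4) = 8, so z(1) = 4 − (−2)/8 = 17/4.
F(17/4) = 1/16, F'(17/4) = 17/2, so z(2) = (17/4) − (1/16)/(17/2) = 577/136.
F(577/136) = 1/18496, F'(577/136) = 577/68, so z(3) = (577/136) − (1/18496)/(577/68) = 665857/156944.

665857/156944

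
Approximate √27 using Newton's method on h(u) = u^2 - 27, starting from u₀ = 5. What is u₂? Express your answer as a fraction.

1351/260

h'(u) = 2u.
h(5) = -2, h'(5) = 10, so u₁ = 5 - (-2)/10 = 26/5.
h(26/5) = 1/25, h'(26/5) = 52/5, so u₂ = (26/5) - (1/25)/(52/5) = 1351/260.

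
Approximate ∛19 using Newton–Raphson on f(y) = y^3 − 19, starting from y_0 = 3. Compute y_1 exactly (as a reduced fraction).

73/27

f'(y) = 3y^2.
f(3) = 8, f'(3) = 27, so y_1 = 3 − 8/27 = 73/27.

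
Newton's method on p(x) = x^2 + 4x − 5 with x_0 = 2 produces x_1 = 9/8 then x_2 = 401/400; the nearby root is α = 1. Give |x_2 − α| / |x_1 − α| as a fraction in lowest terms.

x_1 − α = 9/8 − 1 = 1/8, so |x_1 − α| = 1/8.
x_2 − α = 401/400 − 1 = 1/400, so |x_2 − α| = 1/400.
Ratio = (1/400) / (1/8) = 1/50.

1/50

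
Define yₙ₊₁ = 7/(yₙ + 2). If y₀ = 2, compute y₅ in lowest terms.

1547/848

y₁ = 7/(2 + 2) = 7/4.
y₂ = 7/(7/4 + 2) = 28/15.
y₃ = 7/(28/15 + 2) = 105/58.
y₄ = 7/(105/58 + 2) = 406/221.
y₅ = 7/(406/221 + 2) = 1547/848.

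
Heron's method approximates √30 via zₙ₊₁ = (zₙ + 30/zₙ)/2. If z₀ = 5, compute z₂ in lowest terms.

z₁ = (5 + 30/5)/2 = 11/2.
z₂ = (11/2 + 30/(11/2))/2 = 241/44.

241/44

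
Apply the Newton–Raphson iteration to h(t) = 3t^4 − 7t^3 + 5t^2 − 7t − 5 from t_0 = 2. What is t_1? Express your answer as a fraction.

57/25

h'(t) = 12t^3 − 21t^2 + 10t − 7.
h(2) = −7, h'(2) = 25, so t_1 = 2 − (−7)/25 = 57/25.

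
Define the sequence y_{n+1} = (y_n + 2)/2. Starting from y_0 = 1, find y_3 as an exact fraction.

y_1 = (1 + 2)/2 = 3/2.
y_2 = ((3/2) + 2)/2 = 7/4.
y_3 = ((7/4) + 2)/2 = 15/8.

15/8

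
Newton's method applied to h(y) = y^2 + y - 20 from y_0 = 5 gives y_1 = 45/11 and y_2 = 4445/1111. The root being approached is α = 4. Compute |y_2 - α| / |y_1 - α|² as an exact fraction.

y_1 - α = 45/11 - 4 = 1/11, so |y_1 - α| = 1/11.
y_2 - α = 4445/1111 - 4 = 1/1111, so |y_2 - α| = 1/1111.
|y_1 - α|² = 1/121.
Ratio = (1/1111) / (1/121) = 11/101.

11/101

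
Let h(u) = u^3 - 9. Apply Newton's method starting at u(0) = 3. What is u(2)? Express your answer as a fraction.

929/441

h'(u) = 3u^2.
h(3) = 18, h'(3) = 27, so u(1) = 3 - 18/27 = 7/3.
h(7/3) = 100/27, h'(7/3) = 49/3, so u(2) = (7/3) - (100/27)/(49/3) = 929/441.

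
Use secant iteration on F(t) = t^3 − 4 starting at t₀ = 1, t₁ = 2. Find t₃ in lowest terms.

169/109

F(1) = −3, F(2) = 4. t₂ = 2 − 4·(2 − 1)/(4 − (−3)) = 10/7.
F(2) = 4, F(10/7) = −372/343. t₃ = (10/7) − (−372/343)·((10/7) − 2)/((−372/343) − 4) = 169/109.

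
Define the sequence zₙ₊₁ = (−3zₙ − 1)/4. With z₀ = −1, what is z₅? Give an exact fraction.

z₁ = (−3·(−1) − 1)/4 = 1/2.
z₂ = (−3·(1/2) − 1)/4 = −5/8.
z₃ = (−3·(−5/8) − 1)/4 = 7/32.
z₄ = (−3·(7/32) − 1)/4 = −53/128.
z₅ = (−3·(−53/128) − 1)/4 = 31/512.

31/512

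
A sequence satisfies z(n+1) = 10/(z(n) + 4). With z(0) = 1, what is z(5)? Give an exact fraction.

z(1) = 10/(1 + 4) = 2.
z(2) = 10/(2 + 4) = 5/3.
z(3) = 10/(5/3 + 4) = 30/17.
z(4) = 10/(30/17 + 4) = 85/49.
z(5) = 10/(85/49 + 4) = 490/281.

490/281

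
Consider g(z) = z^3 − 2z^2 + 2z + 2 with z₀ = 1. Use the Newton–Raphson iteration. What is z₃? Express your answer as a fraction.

−10774/14531

g'(z) = 3z^2 − 4z + 2.
g(1) = 3, g'(1) = 1, so z₁ = 1 − 3/1 = −2.
g(−2) = −18, g'(−2) = 22, so z₂ = (−2) − (−18)/22 = −13/11.
g(−13/11) = −6399/1331, g'(−13/11) = 1321/121, so z₃ = (−13/11) − (−6399/1331)/(1321/121) = −10774/14531.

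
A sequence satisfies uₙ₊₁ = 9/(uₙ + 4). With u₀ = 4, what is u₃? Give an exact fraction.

369/236

u₁ = 9/(4 + 4) = 9/8.
u₂ = 9/(9/8 + 4) = 72/41.
u₃ = 9/(72/41 + 4) = 369/236.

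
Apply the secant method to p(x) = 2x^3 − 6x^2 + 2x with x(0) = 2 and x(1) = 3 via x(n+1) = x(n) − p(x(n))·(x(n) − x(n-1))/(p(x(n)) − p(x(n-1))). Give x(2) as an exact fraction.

12/5

p(2) = −4, p(3) = 6. x(2) = 3 − 6·(3 − 2)/(6 − (−4)) = 12/5.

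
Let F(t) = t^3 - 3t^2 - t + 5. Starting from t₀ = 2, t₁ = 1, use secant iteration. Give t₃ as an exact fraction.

F(2) = -1, F(1) = 2. t₂ = 1 - 2·(1 - 2)/(2 - (-1)) = 5/3.
F(1) = 2, F(5/3) = -10/27. t₃ = (5/3) - (-10/27)·((5/3) - 1)/((-10/27) - 2) = 25/16.

25/16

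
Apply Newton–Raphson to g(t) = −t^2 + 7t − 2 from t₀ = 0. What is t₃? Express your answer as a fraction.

189614/635355

g'(t) = −2t + 7.
g(0) = −2, g'(0) = 7, so t₁ = 0 − (−2)/7 = 2/7.
g(2/7) = −4/49, g'(2/7) = 45/7, so t₂ = (2/7) − (−4/49)/(45/7) = 94/315.
g(94/315) = −16/99225, g'(94/315) = 2017/315, so t₃ = (94/315) − (−16/99225)/(2017/315) = 189614/635355.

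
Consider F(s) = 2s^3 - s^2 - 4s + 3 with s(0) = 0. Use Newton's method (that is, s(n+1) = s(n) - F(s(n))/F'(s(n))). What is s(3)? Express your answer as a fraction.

F'(s) = 6s^2 - 2s - 4.
F(0) = 3, F'(0) = -4, so s(1) = 0 - 3/(-4) = 3/4.
F(3/4) = 9/32, F'(3/4) = -17/8, so s(2) = (3/4) - (9/32)/(-17/8) = 15/17.
F(15/17) = 324/4913, F'(15/17) = -316/289, so s(3) = (15/17) - (324/4913)/(-316/289) = 1266/1343.

1266/1343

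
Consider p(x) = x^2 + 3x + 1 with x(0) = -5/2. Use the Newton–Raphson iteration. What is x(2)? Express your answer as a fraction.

p'(x) = 2x + 3.
p(-5/2) = -1/4, p'(-5/2) = -2, so x(1) = (-5/2) - (-1/4)/(-2) = -21/8.
p(-21/8) = 1/64, p'(-21/8) = -9/4, so x(2) = (-21/8) - (1/64)/(-9/4) = -377/144.

-377/144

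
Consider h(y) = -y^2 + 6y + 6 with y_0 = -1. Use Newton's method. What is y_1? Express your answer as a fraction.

-7/8

h'(y) = -2y + 6.
h(-1) = -1, h'(-1) = 8, so y_1 = (-1) - (-1)/8 = -7/8.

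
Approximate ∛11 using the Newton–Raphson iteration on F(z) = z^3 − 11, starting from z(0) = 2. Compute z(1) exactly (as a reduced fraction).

F'(z) = 3z^2.
F(2) = −3, F'(2) = 12, so z(1) = 2 − (−3)/12 = 9/4.

9/4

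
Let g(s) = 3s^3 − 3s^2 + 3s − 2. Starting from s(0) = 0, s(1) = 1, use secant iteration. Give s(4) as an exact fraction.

g(0) = −2, g(1) = 1. s(2) = 1 − 1·(1 − 0)/(1 − (−2)) = 2/3.
g(1) = 1, g(2/3) = −4/9. s(3) = (2/3) − (−4/9)·((2/3) − 1)/((−4/9) − 1) = 10/13.
g(2/3) = −4/9, g(10/13) = −224/2197. s(4) = (10/13) − (−224/2197)·((10/13) − (2/3))/((−224/2197) − (−4/9)) = 1354/1693.

1354/1693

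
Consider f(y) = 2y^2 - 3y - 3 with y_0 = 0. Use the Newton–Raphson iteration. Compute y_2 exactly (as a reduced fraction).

-5/7

f'(y) = 4y - 3.
f(0) = -3, f'(0) = -3, so y_1 = 0 - (-3)/(-3) = -1.
f(-1) = 2, f'(-1) = -7, so y_2 = (-1) - 2/(-7) = -5/7.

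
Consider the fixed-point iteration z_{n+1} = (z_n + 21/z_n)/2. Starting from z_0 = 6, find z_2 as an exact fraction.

697/152

z_1 = (6 + 21/6)/2 = 19/4.
z_2 = (19/4 + 21/(19/4))/2 = 697/152.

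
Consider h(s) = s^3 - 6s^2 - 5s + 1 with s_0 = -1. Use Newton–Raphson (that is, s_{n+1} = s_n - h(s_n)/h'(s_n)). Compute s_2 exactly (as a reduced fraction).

h'(s) = 3s^2 - 12s - 5.
h(-1) = -1, h'(-1) = 10, so s_1 = (-1) - (-1)/10 = -9/10.
h(-9/10) = -89/1000, h'(-9/10) = 823/100, so s_2 = (-9/10) - (-89/1000)/(823/100) = -3659/4115.

-3659/4115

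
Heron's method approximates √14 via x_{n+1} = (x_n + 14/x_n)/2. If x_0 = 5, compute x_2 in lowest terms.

2921/780

x_1 = (5 + 14/5)/2 = 39/10.
x_2 = (39/10 + 14/(39/10))/2 = 2921/780.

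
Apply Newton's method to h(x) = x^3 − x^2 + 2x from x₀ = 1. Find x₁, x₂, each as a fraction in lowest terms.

x₁ = 1/3, x₂ = −1/45

h'(x) = 3x^2 − 2x + 2.
h(1) = 2, h'(1) = 3, so x₁ = 1 − 2/3 = 1/3.
h(1/3) = 16/27, h'(1/3) = 5/3, so x₂ = (1/3) − (16/27)/(5/3) = −1/45.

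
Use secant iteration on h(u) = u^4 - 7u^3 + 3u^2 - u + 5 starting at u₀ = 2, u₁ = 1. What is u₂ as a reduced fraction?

h(2) = -25, h(1) = 1. u₂ = 1 - 1·(1 - 2)/(1 - (-25)) = 27/26.

27/26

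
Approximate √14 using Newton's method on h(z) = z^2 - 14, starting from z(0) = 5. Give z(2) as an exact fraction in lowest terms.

2921/780

h'(z) = 2z.
h(5) = 11, h'(5) = 10, so z(1) = 5 - 11/10 = 39/10.
h(39/10) = 121/100, h'(39/10) = 39/5, so z(2) = (39/10) - (121/100)/(39/5) = 2921/780.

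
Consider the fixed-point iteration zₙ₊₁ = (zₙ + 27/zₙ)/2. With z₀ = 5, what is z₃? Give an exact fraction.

z₁ = (5 + 27/5)/2 = 26/5.
z₂ = (26/5 + 27/(26/5))/2 = 1351/260.
z₃ = (1351/260 + 27/(1351/260))/2 = 3650401/702520.

3650401/702520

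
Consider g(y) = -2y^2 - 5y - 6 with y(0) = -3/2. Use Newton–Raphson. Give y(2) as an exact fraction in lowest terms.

g'(y) = -4y - 5.
g(-3/2) = -3, g'(-3/2) = 1, so y(1) = (-3/2) - (-3)/1 = 3/2.
g(3/2) = -18, g'(3/2) = -11, so y(2) = (3/2) - (-18)/(-11) = -3/22.

-3/22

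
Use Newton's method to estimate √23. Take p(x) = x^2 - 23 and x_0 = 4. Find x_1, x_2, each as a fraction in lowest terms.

p'(x) = 2x.
p(4) = -7, p'(4) = 8, so x_1 = 4 - (-7)/8 = 39/8.
p(39/8) = 49/64, p'(39/8) = 39/4, so x_2 = (39/8) - (49/64)/(39/4) = 2993/624.

x_1 = 39/8, x_2 = 2993/624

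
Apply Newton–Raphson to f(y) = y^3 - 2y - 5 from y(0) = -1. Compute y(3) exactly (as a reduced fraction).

488883/229825

f'(y) = 3y^2 - 2.
f(-1) = -4, f'(-1) = 1, so y(1) = (-1) - (-4)/1 = 3.
f(3) = 16, f'(3) = 25, so y(2) = 3 - 16/25 = 59/25.
f(59/25) = 53504/15625, f'(59/25) = 9193/625, so y(3) = (59/25) - (53504/15625)/(9193/625) = 488883/229825.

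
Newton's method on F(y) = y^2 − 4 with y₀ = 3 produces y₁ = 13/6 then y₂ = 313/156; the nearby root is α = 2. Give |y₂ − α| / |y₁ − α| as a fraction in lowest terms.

1/26

y₁ − α = 13/6 − 2 = 1/6, so |y₁ − α| = 1/6.
y₂ − α = 313/156 − 2 = 1/156, so |y₂ − α| = 1/156.
Ratio = (1/156) / (1/6) = 1/26.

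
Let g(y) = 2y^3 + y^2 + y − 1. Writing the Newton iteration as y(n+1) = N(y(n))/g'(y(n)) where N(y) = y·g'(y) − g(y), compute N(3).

g'(y) = 6y^2 + 2y + 1.
N(y) = y·g'(y) − g(y) = y·(6y^2 + 2y + 1) − (2y^3 + y^2 + y − 1) = 4y^3 + y^2 + 1.
N(3) = 118.

118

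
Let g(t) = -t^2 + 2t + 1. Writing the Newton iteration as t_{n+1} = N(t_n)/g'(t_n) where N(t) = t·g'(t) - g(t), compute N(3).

-10

g'(t) = -2t + 2.
N(t) = t·g'(t) - g(t) = t·(-2t + 2) - (-t^2 + 2t + 1) = -t^2 - 1.
N(3) = -10.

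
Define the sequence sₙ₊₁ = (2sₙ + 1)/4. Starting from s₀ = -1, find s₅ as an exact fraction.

29/64

s₁ = (2·(-1) + 1)/4 = -1/4.
s₂ = (2·(-1/4) + 1)/4 = 1/8.
s₃ = (2·(1/8) + 1)/4 = 5/16.
s₄ = (2·(5/16) + 1)/4 = 13/32.
s₅ = (2·(13/32) + 1)/4 = 29/64.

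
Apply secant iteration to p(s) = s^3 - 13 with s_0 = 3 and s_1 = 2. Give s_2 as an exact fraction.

43/19

p(3) = 14, p(2) = -5. s_2 = 2 - (-5)·(2 - 3)/((-5) - 14) = 43/19.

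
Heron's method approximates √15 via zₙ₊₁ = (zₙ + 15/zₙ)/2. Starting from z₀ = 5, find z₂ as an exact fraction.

31/8

z₁ = (5 + 15/5)/2 = 4.
z₂ = (4 + 15/4)/2 = 31/8.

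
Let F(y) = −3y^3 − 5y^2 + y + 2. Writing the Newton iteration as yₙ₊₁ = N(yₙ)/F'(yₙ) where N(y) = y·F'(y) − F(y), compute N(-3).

115

F'(y) = −9y^2 − 10y + 1.
N(y) = y·F'(y) − F(y) = y·(−9y^2 − 10y + 1) − (−3y^3 − 5y^2 + y + 2) = −6y^3 − 5y^2 − 2.
N(-3) = 115.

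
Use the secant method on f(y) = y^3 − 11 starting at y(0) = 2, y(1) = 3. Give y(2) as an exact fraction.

f(2) = −3, f(3) = 16. y(2) = 3 − 16·(3 − 2)/(16 − (−3)) = 41/19.

41/19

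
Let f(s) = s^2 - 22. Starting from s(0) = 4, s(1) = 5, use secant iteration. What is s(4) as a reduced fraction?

1909/407

f(4) = -6, f(5) = 3. s(2) = 5 - 3·(5 - 4)/(3 - (-6)) = 14/3.
f(5) = 3, f(14/3) = -2/9. s(3) = (14/3) - (-2/9)·((14/3) - 5)/((-2/9) - 3) = 136/29.
f(14/3) = -2/9, f(136/29) = -6/841. s(4) = (136/29) - (-6/841)·((136/29) - (14/3))/((-6/841) - (-2/9)) = 1909/407.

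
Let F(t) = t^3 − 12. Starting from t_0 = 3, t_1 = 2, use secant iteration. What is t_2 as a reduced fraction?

42/19

F(3) = 15, F(2) = −4. t_2 = 2 − (−4)·(2 − 3)/((−4) − 15) = 42/19.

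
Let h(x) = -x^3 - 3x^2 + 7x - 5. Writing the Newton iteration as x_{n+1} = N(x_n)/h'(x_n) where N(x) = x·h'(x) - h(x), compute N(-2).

h'(x) = -3x^2 - 6x + 7.
N(x) = x·h'(x) - h(x) = x·(-3x^2 - 6x + 7) - (-x^3 - 3x^2 + 7x - 5) = -2x^3 - 3x^2 + 5.
N(-2) = 9.

9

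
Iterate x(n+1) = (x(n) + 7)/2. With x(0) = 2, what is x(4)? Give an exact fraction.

x(1) = (2 + 7)/2 = 9/2.
x(2) = ((9/2) + 7)/2 = 23/4.
x(3) = ((23/4) + 7)/2 = 51/8.
x(4) = ((51/8) + 7)/2 = 107/16.

107/16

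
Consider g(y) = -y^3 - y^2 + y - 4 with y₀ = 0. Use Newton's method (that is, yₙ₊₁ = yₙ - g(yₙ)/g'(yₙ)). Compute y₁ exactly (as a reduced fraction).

4

g'(y) = -3y^2 - 2y + 1.
g(0) = -4, g'(0) = 1, so y₁ = 0 - (-4)/1 = 4.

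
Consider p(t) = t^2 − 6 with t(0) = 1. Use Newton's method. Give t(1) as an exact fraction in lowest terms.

7/2

p'(t) = 2t.
p(1) = −5, p'(1) = 2, so t(1) = 1 − (−5)/2 = 7/2.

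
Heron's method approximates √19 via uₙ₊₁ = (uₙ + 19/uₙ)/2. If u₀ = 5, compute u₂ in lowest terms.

u₁ = (5 + 19/5)/2 = 22/5.
u₂ = (22/5 + 19/(22/5))/2 = 959/220.

959/220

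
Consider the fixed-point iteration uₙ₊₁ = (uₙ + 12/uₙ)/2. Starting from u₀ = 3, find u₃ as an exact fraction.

u₁ = (3 + 12/3)/2 = 7/2.
u₂ = (7/2 + 12/(7/2))/2 = 97/28.
u₃ = (97/28 + 12/(97/28))/2 = 18817/5432.

18817/5432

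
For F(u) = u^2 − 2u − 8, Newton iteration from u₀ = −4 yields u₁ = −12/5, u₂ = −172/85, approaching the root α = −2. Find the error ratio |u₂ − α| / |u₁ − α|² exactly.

5/34

u₁ − α = −12/5 − (−2) = −12/5 + 2 = −2/5, so |u₁ − α| = 2/5.
u₂ − α = −172/85 − (−2) = −172/85 + 2 = −2/85, so |u₂ − α| = 2/85.
|u₁ − α|² = 4/25.
Ratio = (2/85) / (4/25) = 5/34.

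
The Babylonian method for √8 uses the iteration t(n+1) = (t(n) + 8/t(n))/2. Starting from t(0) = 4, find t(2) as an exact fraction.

17/6

t(1) = (4 + 8/4)/2 = 3.
t(2) = (3 + 8/3)/2 = 17/6.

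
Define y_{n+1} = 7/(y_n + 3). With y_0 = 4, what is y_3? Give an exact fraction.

28/19

y_1 = 7/(4 + 3) = 1.
y_2 = 7/(1 + 3) = 7/4.
y_3 = 7/(7/4 + 3) = 28/19.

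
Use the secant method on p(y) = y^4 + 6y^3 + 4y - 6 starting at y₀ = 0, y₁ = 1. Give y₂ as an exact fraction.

p(0) = -6, p(1) = 5. y₂ = 1 - 5·(1 - 0)/(5 - (-6)) = 6/11.

6/11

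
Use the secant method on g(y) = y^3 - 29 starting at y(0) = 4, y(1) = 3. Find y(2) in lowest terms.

g(4) = 35, g(3) = -2. y(2) = 3 - (-2)·(3 - 4)/((-2) - 35) = 113/37.

113/37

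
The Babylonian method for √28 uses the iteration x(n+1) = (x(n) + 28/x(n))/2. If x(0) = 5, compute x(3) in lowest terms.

x(1) = (5 + 28/5)/2 = 53/10.
x(2) = (53/10 + 28/(53/10))/2 = 5609/1060.
x(3) = (5609/1060 + 28/(5609/1060))/2 = 62921681/11891080.

62921681/11891080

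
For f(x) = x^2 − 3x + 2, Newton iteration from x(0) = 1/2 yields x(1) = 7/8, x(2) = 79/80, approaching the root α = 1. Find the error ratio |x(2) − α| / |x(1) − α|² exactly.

4/5

x(1) − α = 7/8 − 1 = −1/8, so |x(1) − α| = 1/8.
x(2) − α = 79/80 − 1 = −1/80, so |x(2) − α| = 1/80.
|x(1) − α|² = 1/64.
Ratio = (1/80) / (1/64) = 4/5.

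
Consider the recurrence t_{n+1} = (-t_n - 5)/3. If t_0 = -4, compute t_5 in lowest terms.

-301/243

t_1 = (-(-4) - 5)/3 = -1/3.
t_2 = (-(-1/3) - 5)/3 = -14/9.
t_3 = (-(-14/9) - 5)/3 = -31/27.
t_4 = (-(-31/27) - 5)/3 = -104/81.
t_5 = (-(-104/81) - 5)/3 = -301/243.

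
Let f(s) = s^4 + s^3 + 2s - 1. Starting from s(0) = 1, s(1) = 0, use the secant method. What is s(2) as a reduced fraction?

f(1) = 3, f(0) = -1. s(2) = 0 - (-1)·(0 - 1)/((-1) - 3) = 1/4.

1/4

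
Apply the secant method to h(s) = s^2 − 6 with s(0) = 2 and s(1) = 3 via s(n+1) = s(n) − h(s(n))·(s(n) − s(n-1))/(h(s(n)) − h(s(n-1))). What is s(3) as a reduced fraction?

h(2) = −2, h(3) = 3. s(2) = 3 − 3·(3 − 2)/(3 − (−2)) = 12/5.
h(3) = 3, h(12/5) = −6/25. s(3) = (12/5) − (−6/25)·((12/5) − 3)/((−6/25) − 3) = 22/9.

22/9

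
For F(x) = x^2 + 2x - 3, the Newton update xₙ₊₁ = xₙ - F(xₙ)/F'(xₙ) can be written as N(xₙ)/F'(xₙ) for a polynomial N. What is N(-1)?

4

F'(x) = 2x + 2.
N(x) = x·F'(x) - F(x) = x·(2x + 2) - (x^2 + 2x - 3) = x^2 + 3.
N(-1) = 4.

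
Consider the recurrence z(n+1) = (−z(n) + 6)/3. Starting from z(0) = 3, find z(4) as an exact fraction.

41/27

z(1) = (−3 + 6)/3 = 1.
z(2) = (−1 + 6)/3 = 5/3.
z(3) = (−(5/3) + 6)/3 = 13/9.
z(4) = (−(13/9) + 6)/3 = 41/27.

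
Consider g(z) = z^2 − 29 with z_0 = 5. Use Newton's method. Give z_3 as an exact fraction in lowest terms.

g'(z) = 2z.
g(5) = −4, g'(5) = 10, so z_1 = 5 − (−4)/10 = 27/5.
g(27/5) = 4/25, g'(27/5) = 54/5, so z_2 = (27/5) − (4/25)/(54/5) = 727/135.
g(727/135) = 4/18225, g'(727/135) = 1454/135, so z_3 = (727/135) − (4/18225)/(1454/135) = 528527/98145.

528527/98145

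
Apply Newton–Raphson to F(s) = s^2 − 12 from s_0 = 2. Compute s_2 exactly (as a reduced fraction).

F'(s) = 2s.
F(2) = −8, F'(2) = 4, so s_1 = 2 − (−8)/4 = 4.
F(4) = 4, F'(4) = 8, so s_2 = 4 − 4/8 = 7/2.

7/2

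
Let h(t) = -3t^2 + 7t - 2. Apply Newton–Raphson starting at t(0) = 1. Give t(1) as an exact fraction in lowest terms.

-1

h'(t) = -6t + 7.
h(1) = 2, h'(1) = 1, so t(1) = 1 - 2/1 = -1.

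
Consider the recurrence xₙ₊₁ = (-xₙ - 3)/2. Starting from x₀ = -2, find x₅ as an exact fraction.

x₁ = (-(-2) - 3)/2 = -1/2.
x₂ = (-(-1/2) - 3)/2 = -5/4.
x₃ = (-(-5/4) - 3)/2 = -7/8.
x₄ = (-(-7/8) - 3)/2 = -17/16.
x₅ = (-(-17/16) - 3)/2 = -31/32.

-31/32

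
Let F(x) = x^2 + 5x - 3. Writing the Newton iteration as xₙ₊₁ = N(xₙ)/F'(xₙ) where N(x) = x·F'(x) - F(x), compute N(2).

F'(x) = 2x + 5.
N(x) = x·F'(x) - F(x) = x·(2x + 5) - (x^2 + 5x - 3) = x^2 + 3.
N(2) = 7.

7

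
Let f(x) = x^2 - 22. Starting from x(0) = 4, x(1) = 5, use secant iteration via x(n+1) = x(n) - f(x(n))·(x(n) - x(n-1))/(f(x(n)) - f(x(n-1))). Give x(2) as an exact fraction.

14/3

f(4) = -6, f(5) = 3. x(2) = 5 - 3·(5 - 4)/(3 - (-6)) = 14/3.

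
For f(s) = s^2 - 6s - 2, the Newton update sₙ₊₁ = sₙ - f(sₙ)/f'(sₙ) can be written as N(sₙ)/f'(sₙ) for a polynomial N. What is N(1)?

3

f'(s) = 2s - 6.
N(s) = s·f'(s) - f(s) = s·(2s - 6) - (s^2 - 6s - 2) = s^2 + 2.
N(1) = 3.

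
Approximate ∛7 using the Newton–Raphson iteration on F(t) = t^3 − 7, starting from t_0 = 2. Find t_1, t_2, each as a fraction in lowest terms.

t_1 = 23/12, t_2 = 18215/9522

F'(t) = 3t^2.
F(2) = 1, F'(2) = 12, so t_1 = 2 − 1/12 = 23/12.
F(23/12) = 71/1728, F'(23/12) = 529/48, so t_2 = (23/12) − (71/1728)/(529/48) = 18215/9522.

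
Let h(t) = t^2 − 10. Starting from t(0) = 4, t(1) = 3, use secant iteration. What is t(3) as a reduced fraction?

136/43

h(4) = 6, h(3) = −1. t(2) = 3 − (−1)·(3 − 4)/((−1) − 6) = 22/7.
h(3) = −1, h(22/7) = −6/49. t(3) = (22/7) − (−6/49)·((22/7) − 3)/((−6/49) − (−1)) = 136/43.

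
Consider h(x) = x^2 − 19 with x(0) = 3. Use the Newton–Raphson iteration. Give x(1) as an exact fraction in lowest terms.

14/3

h'(x) = 2x.
h(3) = −10, h'(3) = 6, so x(1) = 3 − (−10)/6 = 14/3.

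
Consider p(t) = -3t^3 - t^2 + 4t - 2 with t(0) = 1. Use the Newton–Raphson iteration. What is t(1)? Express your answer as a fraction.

5/7

p'(t) = -9t^2 - 2t + 4.
p(1) = -2, p'(1) = -7, so t(1) = 1 - (-2)/(-7) = 5/7.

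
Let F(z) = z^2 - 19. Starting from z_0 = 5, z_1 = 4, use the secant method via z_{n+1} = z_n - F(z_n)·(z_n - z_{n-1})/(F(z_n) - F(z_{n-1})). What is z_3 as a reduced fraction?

109/25

F(5) = 6, F(4) = -3. z_2 = 4 - (-3)·(4 - 5)/((-3) - 6) = 13/3.
F(4) = -3, F(13/3) = -2/9. z_3 = (13/3) - (-2/9)·((13/3) - 4)/((-2/9) - (-3)) = 109/25.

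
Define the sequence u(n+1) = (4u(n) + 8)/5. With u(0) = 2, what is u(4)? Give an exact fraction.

u(1) = (4·2 + 8)/5 = 16/5.
u(2) = (4·(16/5) + 8)/5 = 104/25.
u(3) = (4·(104/25) + 8)/5 = 616/125.
u(4) = (4·(616/125) + 8)/5 = 3464/625.

3464/625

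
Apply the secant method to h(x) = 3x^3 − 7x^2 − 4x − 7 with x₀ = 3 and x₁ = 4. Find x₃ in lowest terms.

h(3) = −1, h(4) = 57. x₂ = 4 − 57·(4 − 3)/(57 − (−1)) = 175/58.
h(4) = 57, h(175/58) = −76209/195112. x₃ = (175/58) − (−76209/195112)·((175/58) − 4)/((−76209/195112) − 57) = 198016/65483.

198016/65483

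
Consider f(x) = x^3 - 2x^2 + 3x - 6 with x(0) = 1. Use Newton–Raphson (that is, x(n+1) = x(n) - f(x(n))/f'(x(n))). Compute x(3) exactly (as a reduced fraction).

f'(x) = 3x^2 - 4x + 3.
f(1) = -4, f'(1) = 2, so x(1) = 1 - (-4)/2 = 3.
f(3) = 12, f'(3) = 18, so x(2) = 3 - 12/18 = 7/3.
f(7/3) = 76/27, f'(7/3) = 10, so x(3) = (7/3) - (76/27)/10 = 277/135.

277/135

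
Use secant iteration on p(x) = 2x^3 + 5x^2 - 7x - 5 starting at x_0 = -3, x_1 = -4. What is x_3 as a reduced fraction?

-59652/18113

p(-3) = 7, p(-4) = -25. x_2 = (-4) - (-25)·((-4) - (-3))/((-25) - 7) = -103/32.
p(-4) = -25, p(-103/32) = 43225/16384. x_3 = (-103/32) - (43225/16384)·((-103/32) - (-4))/((43225/16384) - (-25)) = -59652/18113.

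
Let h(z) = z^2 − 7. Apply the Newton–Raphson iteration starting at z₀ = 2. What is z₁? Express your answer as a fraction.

11/4

h'(z) = 2z.
h(2) = −3, h'(2) = 4, so z₁ = 2 − (−3)/4 = 11/4.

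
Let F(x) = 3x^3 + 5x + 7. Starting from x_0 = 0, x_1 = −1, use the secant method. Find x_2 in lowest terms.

F(0) = 7, F(−1) = −1. x_2 = (−1) − (−1)·((−1) − 0)/((−1) − 7) = −7/8.

−7/8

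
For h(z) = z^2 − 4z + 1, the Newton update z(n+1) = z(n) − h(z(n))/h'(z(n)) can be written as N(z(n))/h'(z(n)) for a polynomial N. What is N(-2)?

3

h'(z) = 2z − 4.
N(z) = z·h'(z) − h(z) = z·(2z − 4) − (z^2 − 4z + 1) = z^2 − 1.
N(-2) = 3.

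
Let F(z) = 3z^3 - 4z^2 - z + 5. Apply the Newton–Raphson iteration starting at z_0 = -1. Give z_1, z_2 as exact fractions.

z_1 = -15/16, z_2 = -27565/29512

F'(z) = 9z^2 - 8z - 1.
F(-1) = -1, F'(-1) = 16, so z_1 = (-1) - (-1)/16 = -15/16.
F(-15/16) = -205/4096, F'(-15/16) = 3689/256, so z_2 = (-15/16) - (-205/4096)/(3689/256) = -27565/29512.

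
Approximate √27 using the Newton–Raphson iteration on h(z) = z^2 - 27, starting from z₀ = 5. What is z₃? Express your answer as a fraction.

h'(z) = 2z.
h(5) = -2, h'(5) = 10, so z₁ = 5 - (-2)/10 = 26/5.
h(26/5) = 1/25, h'(26/5) = 52/5, so z₂ = (26/5) - (1/25)/(52/5) = 1351/260.
h(1351/260) = 1/67600, h'(1351/260) = 1351/130, so z₃ = (1351/260) - (1/67600)/(1351/130) = 3650401/702520.

3650401/702520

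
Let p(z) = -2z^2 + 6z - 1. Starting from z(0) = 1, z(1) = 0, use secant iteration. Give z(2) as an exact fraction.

1/4

p(1) = 3, p(0) = -1. z(2) = 0 - (-1)·(0 - 1)/((-1) - 3) = 1/4.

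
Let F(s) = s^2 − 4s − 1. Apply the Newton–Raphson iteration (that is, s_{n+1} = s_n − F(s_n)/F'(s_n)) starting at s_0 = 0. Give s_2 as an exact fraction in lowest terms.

−17/72

F'(s) = 2s − 4.
F(0) = −1, F'(0) = −4, so s_1 = 0 − (−1)/(−4) = −1/4.
F(−1/4) = 1/16, F'(−1/4) = −9/2, so s_2 = (−1/4) − (1/16)/(−9/2) = −17/72.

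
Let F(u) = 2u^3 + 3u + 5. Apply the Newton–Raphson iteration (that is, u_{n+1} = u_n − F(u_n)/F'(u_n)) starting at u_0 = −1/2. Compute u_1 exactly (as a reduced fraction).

F'(u) = 6u^2 + 3.
F(−1/2) = 13/4, F'(−1/2) = 9/2, so u_1 = (−1/2) − (13/4)/(9/2) = −11/9.

−11/9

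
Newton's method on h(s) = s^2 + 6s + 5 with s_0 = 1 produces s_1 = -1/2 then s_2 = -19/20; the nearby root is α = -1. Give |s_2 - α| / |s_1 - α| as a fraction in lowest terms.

1/10

s_1 - α = -1/2 - (-1) = -1/2 + 1 = 1/2, so |s_1 - α| = 1/2.
s_2 - α = -19/20 - (-1) = -19/20 + 1 = 1/20, so |s_2 - α| = 1/20.
Ratio = (1/20) / (1/2) = 1/10.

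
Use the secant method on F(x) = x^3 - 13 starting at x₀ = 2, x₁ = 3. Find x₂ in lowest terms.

F(2) = -5, F(3) = 14. x₂ = 3 - 14·(3 - 2)/(14 - (-5)) = 43/19.

43/19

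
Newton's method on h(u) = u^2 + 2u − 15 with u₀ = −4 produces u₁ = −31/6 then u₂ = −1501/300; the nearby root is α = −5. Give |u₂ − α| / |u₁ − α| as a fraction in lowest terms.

1/50

u₁ − α = −31/6 − (−5) = −31/6 + 5 = −1/6, so |u₁ − α| = 1/6.
u₂ − α = −1501/300 − (−5) = −1501/300 + 5 = −1/300, so |u₂ − α| = 1/300.
Ratio = (1/300) / (1/6) = 1/50.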